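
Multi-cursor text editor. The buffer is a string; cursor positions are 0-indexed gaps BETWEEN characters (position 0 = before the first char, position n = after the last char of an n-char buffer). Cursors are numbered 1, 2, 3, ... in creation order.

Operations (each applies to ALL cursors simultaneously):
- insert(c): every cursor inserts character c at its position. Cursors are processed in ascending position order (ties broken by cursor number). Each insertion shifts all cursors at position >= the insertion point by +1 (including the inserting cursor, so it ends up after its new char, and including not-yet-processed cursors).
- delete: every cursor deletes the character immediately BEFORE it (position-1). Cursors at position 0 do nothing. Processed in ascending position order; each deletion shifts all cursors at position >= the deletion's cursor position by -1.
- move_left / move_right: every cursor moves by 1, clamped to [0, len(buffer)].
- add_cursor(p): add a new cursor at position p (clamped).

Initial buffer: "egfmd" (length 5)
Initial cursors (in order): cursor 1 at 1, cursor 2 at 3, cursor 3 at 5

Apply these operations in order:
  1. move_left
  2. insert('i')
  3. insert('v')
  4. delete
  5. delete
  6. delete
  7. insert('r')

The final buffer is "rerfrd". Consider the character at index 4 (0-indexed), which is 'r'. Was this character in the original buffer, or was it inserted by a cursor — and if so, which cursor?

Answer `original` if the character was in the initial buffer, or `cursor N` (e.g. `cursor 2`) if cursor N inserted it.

Answer: cursor 3

Derivation:
After op 1 (move_left): buffer="egfmd" (len 5), cursors c1@0 c2@2 c3@4, authorship .....
After op 2 (insert('i')): buffer="iegifmid" (len 8), cursors c1@1 c2@4 c3@7, authorship 1..2..3.
After op 3 (insert('v')): buffer="ivegivfmivd" (len 11), cursors c1@2 c2@6 c3@10, authorship 11..22..33.
After op 4 (delete): buffer="iegifmid" (len 8), cursors c1@1 c2@4 c3@7, authorship 1..2..3.
After op 5 (delete): buffer="egfmd" (len 5), cursors c1@0 c2@2 c3@4, authorship .....
After op 6 (delete): buffer="efd" (len 3), cursors c1@0 c2@1 c3@2, authorship ...
After op 7 (insert('r')): buffer="rerfrd" (len 6), cursors c1@1 c2@3 c3@5, authorship 1.2.3.
Authorship (.=original, N=cursor N): 1 . 2 . 3 .
Index 4: author = 3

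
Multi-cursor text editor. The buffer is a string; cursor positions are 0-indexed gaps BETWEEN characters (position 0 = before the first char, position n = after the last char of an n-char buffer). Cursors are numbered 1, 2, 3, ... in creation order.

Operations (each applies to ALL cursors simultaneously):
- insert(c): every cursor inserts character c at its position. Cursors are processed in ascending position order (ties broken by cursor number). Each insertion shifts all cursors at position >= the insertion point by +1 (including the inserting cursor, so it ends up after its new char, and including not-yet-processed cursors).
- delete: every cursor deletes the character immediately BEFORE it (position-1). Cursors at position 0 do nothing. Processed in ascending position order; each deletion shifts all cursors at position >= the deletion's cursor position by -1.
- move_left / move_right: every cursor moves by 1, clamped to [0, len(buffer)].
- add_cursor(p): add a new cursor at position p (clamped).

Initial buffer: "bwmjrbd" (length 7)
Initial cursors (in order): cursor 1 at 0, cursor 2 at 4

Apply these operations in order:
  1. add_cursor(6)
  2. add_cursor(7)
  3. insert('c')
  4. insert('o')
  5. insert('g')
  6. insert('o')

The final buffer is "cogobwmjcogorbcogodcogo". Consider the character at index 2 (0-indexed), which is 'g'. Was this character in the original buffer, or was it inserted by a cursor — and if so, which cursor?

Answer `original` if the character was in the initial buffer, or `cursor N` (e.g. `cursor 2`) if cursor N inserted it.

Answer: cursor 1

Derivation:
After op 1 (add_cursor(6)): buffer="bwmjrbd" (len 7), cursors c1@0 c2@4 c3@6, authorship .......
After op 2 (add_cursor(7)): buffer="bwmjrbd" (len 7), cursors c1@0 c2@4 c3@6 c4@7, authorship .......
After op 3 (insert('c')): buffer="cbwmjcrbcdc" (len 11), cursors c1@1 c2@6 c3@9 c4@11, authorship 1....2..3.4
After op 4 (insert('o')): buffer="cobwmjcorbcodco" (len 15), cursors c1@2 c2@8 c3@12 c4@15, authorship 11....22..33.44
After op 5 (insert('g')): buffer="cogbwmjcogrbcogdcog" (len 19), cursors c1@3 c2@10 c3@15 c4@19, authorship 111....222..333.444
After op 6 (insert('o')): buffer="cogobwmjcogorbcogodcogo" (len 23), cursors c1@4 c2@12 c3@18 c4@23, authorship 1111....2222..3333.4444
Authorship (.=original, N=cursor N): 1 1 1 1 . . . . 2 2 2 2 . . 3 3 3 3 . 4 4 4 4
Index 2: author = 1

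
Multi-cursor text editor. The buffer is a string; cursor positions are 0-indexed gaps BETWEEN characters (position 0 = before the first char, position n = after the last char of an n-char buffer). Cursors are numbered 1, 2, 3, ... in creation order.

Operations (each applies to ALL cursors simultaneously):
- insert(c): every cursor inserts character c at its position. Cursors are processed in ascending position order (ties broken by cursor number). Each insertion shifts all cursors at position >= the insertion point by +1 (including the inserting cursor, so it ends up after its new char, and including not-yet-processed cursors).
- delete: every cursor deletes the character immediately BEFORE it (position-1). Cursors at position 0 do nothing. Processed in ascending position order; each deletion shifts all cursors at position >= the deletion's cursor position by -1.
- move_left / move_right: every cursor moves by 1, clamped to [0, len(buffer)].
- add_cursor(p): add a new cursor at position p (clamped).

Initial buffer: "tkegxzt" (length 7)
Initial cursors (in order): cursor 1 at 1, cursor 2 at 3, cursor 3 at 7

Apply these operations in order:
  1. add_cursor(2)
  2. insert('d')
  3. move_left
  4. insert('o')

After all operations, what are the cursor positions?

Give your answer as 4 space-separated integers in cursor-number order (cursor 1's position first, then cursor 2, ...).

After op 1 (add_cursor(2)): buffer="tkegxzt" (len 7), cursors c1@1 c4@2 c2@3 c3@7, authorship .......
After op 2 (insert('d')): buffer="tdkdedgxztd" (len 11), cursors c1@2 c4@4 c2@6 c3@11, authorship .1.4.2....3
After op 3 (move_left): buffer="tdkdedgxztd" (len 11), cursors c1@1 c4@3 c2@5 c3@10, authorship .1.4.2....3
After op 4 (insert('o')): buffer="todkodeodgxztod" (len 15), cursors c1@2 c4@5 c2@8 c3@14, authorship .11.44.22....33

Answer: 2 8 14 5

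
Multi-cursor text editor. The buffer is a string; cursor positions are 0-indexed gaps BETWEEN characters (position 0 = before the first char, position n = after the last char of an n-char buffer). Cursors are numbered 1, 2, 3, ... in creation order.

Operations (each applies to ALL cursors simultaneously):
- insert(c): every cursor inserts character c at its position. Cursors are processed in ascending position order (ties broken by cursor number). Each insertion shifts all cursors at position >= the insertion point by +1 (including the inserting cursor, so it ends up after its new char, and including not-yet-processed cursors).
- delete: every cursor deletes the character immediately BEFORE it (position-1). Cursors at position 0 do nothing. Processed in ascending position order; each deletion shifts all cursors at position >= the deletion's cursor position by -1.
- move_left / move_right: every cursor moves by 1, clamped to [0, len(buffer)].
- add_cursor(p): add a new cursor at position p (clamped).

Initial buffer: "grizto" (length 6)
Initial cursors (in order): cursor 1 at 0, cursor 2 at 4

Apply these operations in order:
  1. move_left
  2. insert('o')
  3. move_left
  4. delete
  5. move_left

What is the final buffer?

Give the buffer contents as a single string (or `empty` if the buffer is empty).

After op 1 (move_left): buffer="grizto" (len 6), cursors c1@0 c2@3, authorship ......
After op 2 (insert('o')): buffer="ogriozto" (len 8), cursors c1@1 c2@5, authorship 1...2...
After op 3 (move_left): buffer="ogriozto" (len 8), cursors c1@0 c2@4, authorship 1...2...
After op 4 (delete): buffer="ogrozto" (len 7), cursors c1@0 c2@3, authorship 1..2...
After op 5 (move_left): buffer="ogrozto" (len 7), cursors c1@0 c2@2, authorship 1..2...

Answer: ogrozto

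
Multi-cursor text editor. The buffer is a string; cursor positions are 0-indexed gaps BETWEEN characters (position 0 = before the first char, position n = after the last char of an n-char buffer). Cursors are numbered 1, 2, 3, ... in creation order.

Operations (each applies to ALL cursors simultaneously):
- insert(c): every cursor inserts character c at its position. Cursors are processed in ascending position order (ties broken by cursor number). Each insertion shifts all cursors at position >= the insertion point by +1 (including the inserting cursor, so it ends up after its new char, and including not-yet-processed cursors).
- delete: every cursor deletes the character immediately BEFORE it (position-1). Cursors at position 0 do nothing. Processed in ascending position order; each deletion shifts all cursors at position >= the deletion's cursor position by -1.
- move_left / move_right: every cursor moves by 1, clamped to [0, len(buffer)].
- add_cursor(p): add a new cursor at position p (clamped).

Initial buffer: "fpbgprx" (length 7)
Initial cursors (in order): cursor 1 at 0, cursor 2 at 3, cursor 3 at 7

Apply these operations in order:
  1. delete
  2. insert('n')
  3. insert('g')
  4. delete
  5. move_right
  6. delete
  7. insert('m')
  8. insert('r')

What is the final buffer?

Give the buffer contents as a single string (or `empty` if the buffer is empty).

Answer: nmrpnmrprmr

Derivation:
After op 1 (delete): buffer="fpgpr" (len 5), cursors c1@0 c2@2 c3@5, authorship .....
After op 2 (insert('n')): buffer="nfpngprn" (len 8), cursors c1@1 c2@4 c3@8, authorship 1..2...3
After op 3 (insert('g')): buffer="ngfpnggprng" (len 11), cursors c1@2 c2@6 c3@11, authorship 11..22...33
After op 4 (delete): buffer="nfpngprn" (len 8), cursors c1@1 c2@4 c3@8, authorship 1..2...3
After op 5 (move_right): buffer="nfpngprn" (len 8), cursors c1@2 c2@5 c3@8, authorship 1..2...3
After op 6 (delete): buffer="npnpr" (len 5), cursors c1@1 c2@3 c3@5, authorship 1.2..
After op 7 (insert('m')): buffer="nmpnmprm" (len 8), cursors c1@2 c2@5 c3@8, authorship 11.22..3
After op 8 (insert('r')): buffer="nmrpnmrprmr" (len 11), cursors c1@3 c2@7 c3@11, authorship 111.222..33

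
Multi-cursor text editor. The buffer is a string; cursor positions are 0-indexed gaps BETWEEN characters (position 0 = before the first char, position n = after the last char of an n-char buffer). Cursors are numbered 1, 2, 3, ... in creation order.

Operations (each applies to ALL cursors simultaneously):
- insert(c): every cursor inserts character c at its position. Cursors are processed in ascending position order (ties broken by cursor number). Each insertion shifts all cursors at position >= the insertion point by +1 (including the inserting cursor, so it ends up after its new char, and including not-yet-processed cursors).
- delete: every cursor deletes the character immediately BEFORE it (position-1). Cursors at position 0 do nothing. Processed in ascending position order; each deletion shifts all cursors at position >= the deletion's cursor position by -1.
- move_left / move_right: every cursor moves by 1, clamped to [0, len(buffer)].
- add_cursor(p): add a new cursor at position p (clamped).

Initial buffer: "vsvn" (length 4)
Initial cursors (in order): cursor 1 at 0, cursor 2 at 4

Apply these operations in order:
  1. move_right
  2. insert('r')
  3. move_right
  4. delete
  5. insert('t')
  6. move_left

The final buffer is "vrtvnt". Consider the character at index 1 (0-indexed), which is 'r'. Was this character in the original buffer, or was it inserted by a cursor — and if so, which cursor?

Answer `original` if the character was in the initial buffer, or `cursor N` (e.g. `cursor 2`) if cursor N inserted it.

After op 1 (move_right): buffer="vsvn" (len 4), cursors c1@1 c2@4, authorship ....
After op 2 (insert('r')): buffer="vrsvnr" (len 6), cursors c1@2 c2@6, authorship .1...2
After op 3 (move_right): buffer="vrsvnr" (len 6), cursors c1@3 c2@6, authorship .1...2
After op 4 (delete): buffer="vrvn" (len 4), cursors c1@2 c2@4, authorship .1..
After op 5 (insert('t')): buffer="vrtvnt" (len 6), cursors c1@3 c2@6, authorship .11..2
After op 6 (move_left): buffer="vrtvnt" (len 6), cursors c1@2 c2@5, authorship .11..2
Authorship (.=original, N=cursor N): . 1 1 . . 2
Index 1: author = 1

Answer: cursor 1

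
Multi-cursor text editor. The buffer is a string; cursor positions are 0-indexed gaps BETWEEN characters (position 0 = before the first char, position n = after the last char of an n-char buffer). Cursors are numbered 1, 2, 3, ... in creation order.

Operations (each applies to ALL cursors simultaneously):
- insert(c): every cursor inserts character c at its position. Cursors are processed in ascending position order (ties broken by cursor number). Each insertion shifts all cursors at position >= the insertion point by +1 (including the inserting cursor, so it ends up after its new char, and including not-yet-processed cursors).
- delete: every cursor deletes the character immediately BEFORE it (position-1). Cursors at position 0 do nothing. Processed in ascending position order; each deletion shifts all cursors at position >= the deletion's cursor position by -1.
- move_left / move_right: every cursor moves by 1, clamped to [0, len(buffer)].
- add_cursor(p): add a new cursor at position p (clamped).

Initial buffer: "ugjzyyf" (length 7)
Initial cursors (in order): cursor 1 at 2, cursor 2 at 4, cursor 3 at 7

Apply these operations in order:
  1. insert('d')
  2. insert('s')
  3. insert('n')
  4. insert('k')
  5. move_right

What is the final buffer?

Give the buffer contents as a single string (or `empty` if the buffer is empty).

After op 1 (insert('d')): buffer="ugdjzdyyfd" (len 10), cursors c1@3 c2@6 c3@10, authorship ..1..2...3
After op 2 (insert('s')): buffer="ugdsjzdsyyfds" (len 13), cursors c1@4 c2@8 c3@13, authorship ..11..22...33
After op 3 (insert('n')): buffer="ugdsnjzdsnyyfdsn" (len 16), cursors c1@5 c2@10 c3@16, authorship ..111..222...333
After op 4 (insert('k')): buffer="ugdsnkjzdsnkyyfdsnk" (len 19), cursors c1@6 c2@12 c3@19, authorship ..1111..2222...3333
After op 5 (move_right): buffer="ugdsnkjzdsnkyyfdsnk" (len 19), cursors c1@7 c2@13 c3@19, authorship ..1111..2222...3333

Answer: ugdsnkjzdsnkyyfdsnk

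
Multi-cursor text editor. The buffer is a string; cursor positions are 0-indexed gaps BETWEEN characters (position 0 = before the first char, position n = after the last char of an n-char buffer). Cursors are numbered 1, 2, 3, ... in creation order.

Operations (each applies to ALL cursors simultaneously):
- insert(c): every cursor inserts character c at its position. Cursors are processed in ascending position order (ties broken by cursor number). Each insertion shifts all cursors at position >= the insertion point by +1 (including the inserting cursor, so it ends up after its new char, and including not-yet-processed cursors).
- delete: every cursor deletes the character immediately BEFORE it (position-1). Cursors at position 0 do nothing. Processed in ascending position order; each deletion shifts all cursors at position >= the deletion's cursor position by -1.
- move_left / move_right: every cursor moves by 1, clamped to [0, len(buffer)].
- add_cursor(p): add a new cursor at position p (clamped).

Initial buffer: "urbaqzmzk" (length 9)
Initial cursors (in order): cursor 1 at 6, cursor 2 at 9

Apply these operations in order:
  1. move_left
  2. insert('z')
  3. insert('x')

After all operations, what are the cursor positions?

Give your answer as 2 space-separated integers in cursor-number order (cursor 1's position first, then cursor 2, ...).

Answer: 7 12

Derivation:
After op 1 (move_left): buffer="urbaqzmzk" (len 9), cursors c1@5 c2@8, authorship .........
After op 2 (insert('z')): buffer="urbaqzzmzzk" (len 11), cursors c1@6 c2@10, authorship .....1...2.
After op 3 (insert('x')): buffer="urbaqzxzmzzxk" (len 13), cursors c1@7 c2@12, authorship .....11...22.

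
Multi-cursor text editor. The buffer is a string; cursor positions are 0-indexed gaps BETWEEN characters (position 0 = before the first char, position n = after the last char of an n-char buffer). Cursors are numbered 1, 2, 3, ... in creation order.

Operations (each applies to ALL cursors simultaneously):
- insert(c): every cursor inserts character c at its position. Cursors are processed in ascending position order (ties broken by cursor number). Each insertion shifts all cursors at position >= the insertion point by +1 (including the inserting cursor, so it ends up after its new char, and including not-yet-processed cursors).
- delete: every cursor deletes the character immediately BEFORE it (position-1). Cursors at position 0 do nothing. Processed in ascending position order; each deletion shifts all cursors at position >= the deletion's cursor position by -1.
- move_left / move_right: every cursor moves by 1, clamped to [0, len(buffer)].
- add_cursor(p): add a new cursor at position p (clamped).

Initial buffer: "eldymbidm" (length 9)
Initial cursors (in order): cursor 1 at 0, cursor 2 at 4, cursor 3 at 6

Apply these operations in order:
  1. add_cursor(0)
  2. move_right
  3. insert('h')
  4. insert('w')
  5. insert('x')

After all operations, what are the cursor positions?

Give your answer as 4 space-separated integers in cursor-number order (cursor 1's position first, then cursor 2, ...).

Answer: 7 14 19 7

Derivation:
After op 1 (add_cursor(0)): buffer="eldymbidm" (len 9), cursors c1@0 c4@0 c2@4 c3@6, authorship .........
After op 2 (move_right): buffer="eldymbidm" (len 9), cursors c1@1 c4@1 c2@5 c3@7, authorship .........
After op 3 (insert('h')): buffer="ehhldymhbihdm" (len 13), cursors c1@3 c4@3 c2@8 c3@11, authorship .14....2..3..
After op 4 (insert('w')): buffer="ehhwwldymhwbihwdm" (len 17), cursors c1@5 c4@5 c2@11 c3@15, authorship .1414....22..33..
After op 5 (insert('x')): buffer="ehhwwxxldymhwxbihwxdm" (len 21), cursors c1@7 c4@7 c2@14 c3@19, authorship .141414....222..333..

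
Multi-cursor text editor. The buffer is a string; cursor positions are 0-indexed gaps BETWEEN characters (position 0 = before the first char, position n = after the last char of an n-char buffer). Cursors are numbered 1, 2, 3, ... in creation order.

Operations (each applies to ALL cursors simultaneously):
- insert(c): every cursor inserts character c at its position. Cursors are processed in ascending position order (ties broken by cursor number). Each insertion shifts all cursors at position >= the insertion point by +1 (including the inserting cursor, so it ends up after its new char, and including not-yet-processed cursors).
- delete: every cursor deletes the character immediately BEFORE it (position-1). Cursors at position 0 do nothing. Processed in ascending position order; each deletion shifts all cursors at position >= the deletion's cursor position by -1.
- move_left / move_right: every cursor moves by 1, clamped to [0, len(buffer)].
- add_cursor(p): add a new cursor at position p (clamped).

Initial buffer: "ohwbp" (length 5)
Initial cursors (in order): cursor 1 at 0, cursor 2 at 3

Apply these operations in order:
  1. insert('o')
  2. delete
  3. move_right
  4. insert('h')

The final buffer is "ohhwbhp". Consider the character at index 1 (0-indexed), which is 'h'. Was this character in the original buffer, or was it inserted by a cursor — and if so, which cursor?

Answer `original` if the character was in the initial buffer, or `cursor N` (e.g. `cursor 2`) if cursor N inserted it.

Answer: cursor 1

Derivation:
After op 1 (insert('o')): buffer="oohwobp" (len 7), cursors c1@1 c2@5, authorship 1...2..
After op 2 (delete): buffer="ohwbp" (len 5), cursors c1@0 c2@3, authorship .....
After op 3 (move_right): buffer="ohwbp" (len 5), cursors c1@1 c2@4, authorship .....
After op 4 (insert('h')): buffer="ohhwbhp" (len 7), cursors c1@2 c2@6, authorship .1...2.
Authorship (.=original, N=cursor N): . 1 . . . 2 .
Index 1: author = 1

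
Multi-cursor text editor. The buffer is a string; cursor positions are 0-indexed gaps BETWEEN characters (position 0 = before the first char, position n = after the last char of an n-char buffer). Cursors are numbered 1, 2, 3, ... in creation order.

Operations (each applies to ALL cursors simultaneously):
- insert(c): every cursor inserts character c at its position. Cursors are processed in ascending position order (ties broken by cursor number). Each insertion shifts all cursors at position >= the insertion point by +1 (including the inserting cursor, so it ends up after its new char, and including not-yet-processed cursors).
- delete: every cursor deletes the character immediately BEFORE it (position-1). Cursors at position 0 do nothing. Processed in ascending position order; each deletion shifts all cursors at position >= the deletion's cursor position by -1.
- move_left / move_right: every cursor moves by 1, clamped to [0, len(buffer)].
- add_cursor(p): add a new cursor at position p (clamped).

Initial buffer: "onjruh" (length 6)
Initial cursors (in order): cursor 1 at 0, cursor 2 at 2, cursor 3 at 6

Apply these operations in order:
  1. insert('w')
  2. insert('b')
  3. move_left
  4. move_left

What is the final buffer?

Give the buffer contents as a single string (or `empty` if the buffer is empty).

After op 1 (insert('w')): buffer="wonwjruhw" (len 9), cursors c1@1 c2@4 c3@9, authorship 1..2....3
After op 2 (insert('b')): buffer="wbonwbjruhwb" (len 12), cursors c1@2 c2@6 c3@12, authorship 11..22....33
After op 3 (move_left): buffer="wbonwbjruhwb" (len 12), cursors c1@1 c2@5 c3@11, authorship 11..22....33
After op 4 (move_left): buffer="wbonwbjruhwb" (len 12), cursors c1@0 c2@4 c3@10, authorship 11..22....33

Answer: wbonwbjruhwb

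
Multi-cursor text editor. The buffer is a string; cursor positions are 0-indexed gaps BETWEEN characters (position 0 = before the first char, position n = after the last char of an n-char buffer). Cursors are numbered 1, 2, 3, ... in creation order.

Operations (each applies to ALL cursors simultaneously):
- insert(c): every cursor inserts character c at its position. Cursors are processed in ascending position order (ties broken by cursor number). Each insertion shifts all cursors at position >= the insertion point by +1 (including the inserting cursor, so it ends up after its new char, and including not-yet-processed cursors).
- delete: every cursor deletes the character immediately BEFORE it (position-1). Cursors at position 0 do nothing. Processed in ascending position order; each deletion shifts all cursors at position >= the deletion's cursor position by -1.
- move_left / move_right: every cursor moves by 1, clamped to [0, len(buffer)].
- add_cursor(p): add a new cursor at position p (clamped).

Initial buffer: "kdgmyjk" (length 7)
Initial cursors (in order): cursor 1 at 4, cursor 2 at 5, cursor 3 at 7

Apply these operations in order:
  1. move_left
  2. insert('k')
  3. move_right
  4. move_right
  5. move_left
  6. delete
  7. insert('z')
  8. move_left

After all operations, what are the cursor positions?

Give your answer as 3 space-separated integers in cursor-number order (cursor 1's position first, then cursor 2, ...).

Answer: 4 6 8

Derivation:
After op 1 (move_left): buffer="kdgmyjk" (len 7), cursors c1@3 c2@4 c3@6, authorship .......
After op 2 (insert('k')): buffer="kdgkmkyjkk" (len 10), cursors c1@4 c2@6 c3@9, authorship ...1.2..3.
After op 3 (move_right): buffer="kdgkmkyjkk" (len 10), cursors c1@5 c2@7 c3@10, authorship ...1.2..3.
After op 4 (move_right): buffer="kdgkmkyjkk" (len 10), cursors c1@6 c2@8 c3@10, authorship ...1.2..3.
After op 5 (move_left): buffer="kdgkmkyjkk" (len 10), cursors c1@5 c2@7 c3@9, authorship ...1.2..3.
After op 6 (delete): buffer="kdgkkjk" (len 7), cursors c1@4 c2@5 c3@6, authorship ...12..
After op 7 (insert('z')): buffer="kdgkzkzjzk" (len 10), cursors c1@5 c2@7 c3@9, authorship ...1122.3.
After op 8 (move_left): buffer="kdgkzkzjzk" (len 10), cursors c1@4 c2@6 c3@8, authorship ...1122.3.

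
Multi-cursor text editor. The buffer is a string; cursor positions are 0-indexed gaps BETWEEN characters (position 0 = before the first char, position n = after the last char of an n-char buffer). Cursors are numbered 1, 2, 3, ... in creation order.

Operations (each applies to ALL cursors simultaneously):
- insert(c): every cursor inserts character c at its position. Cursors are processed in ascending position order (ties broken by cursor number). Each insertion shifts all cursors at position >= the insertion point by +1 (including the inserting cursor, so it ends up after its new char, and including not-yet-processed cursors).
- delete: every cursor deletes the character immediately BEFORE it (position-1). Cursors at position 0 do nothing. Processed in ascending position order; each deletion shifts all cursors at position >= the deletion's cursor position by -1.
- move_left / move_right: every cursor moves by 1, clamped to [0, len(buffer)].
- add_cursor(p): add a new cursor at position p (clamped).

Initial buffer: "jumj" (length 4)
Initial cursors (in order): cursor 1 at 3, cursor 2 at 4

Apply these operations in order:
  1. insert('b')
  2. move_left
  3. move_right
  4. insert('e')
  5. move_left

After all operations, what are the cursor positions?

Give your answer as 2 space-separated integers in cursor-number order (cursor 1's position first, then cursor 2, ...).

After op 1 (insert('b')): buffer="jumbjb" (len 6), cursors c1@4 c2@6, authorship ...1.2
After op 2 (move_left): buffer="jumbjb" (len 6), cursors c1@3 c2@5, authorship ...1.2
After op 3 (move_right): buffer="jumbjb" (len 6), cursors c1@4 c2@6, authorship ...1.2
After op 4 (insert('e')): buffer="jumbejbe" (len 8), cursors c1@5 c2@8, authorship ...11.22
After op 5 (move_left): buffer="jumbejbe" (len 8), cursors c1@4 c2@7, authorship ...11.22

Answer: 4 7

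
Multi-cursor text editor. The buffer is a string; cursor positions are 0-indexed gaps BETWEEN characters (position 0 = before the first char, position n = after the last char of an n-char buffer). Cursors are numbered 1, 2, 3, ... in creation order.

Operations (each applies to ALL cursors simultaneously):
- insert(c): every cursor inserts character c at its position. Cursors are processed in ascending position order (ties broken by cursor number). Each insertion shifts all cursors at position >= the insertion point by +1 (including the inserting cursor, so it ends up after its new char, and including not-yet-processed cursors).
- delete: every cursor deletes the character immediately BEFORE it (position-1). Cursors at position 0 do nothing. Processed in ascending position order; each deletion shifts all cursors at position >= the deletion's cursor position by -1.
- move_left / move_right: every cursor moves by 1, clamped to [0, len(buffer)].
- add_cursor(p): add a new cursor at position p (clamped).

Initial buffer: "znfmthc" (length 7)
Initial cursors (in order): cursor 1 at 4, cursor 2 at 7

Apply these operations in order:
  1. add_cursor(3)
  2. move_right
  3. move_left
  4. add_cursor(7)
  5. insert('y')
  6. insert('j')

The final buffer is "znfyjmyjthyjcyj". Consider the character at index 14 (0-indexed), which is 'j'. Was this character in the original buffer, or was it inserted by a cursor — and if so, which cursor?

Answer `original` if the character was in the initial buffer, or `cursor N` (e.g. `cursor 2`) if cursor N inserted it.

Answer: cursor 4

Derivation:
After op 1 (add_cursor(3)): buffer="znfmthc" (len 7), cursors c3@3 c1@4 c2@7, authorship .......
After op 2 (move_right): buffer="znfmthc" (len 7), cursors c3@4 c1@5 c2@7, authorship .......
After op 3 (move_left): buffer="znfmthc" (len 7), cursors c3@3 c1@4 c2@6, authorship .......
After op 4 (add_cursor(7)): buffer="znfmthc" (len 7), cursors c3@3 c1@4 c2@6 c4@7, authorship .......
After op 5 (insert('y')): buffer="znfymythycy" (len 11), cursors c3@4 c1@6 c2@9 c4@11, authorship ...3.1..2.4
After op 6 (insert('j')): buffer="znfyjmyjthyjcyj" (len 15), cursors c3@5 c1@8 c2@12 c4@15, authorship ...33.11..22.44
Authorship (.=original, N=cursor N): . . . 3 3 . 1 1 . . 2 2 . 4 4
Index 14: author = 4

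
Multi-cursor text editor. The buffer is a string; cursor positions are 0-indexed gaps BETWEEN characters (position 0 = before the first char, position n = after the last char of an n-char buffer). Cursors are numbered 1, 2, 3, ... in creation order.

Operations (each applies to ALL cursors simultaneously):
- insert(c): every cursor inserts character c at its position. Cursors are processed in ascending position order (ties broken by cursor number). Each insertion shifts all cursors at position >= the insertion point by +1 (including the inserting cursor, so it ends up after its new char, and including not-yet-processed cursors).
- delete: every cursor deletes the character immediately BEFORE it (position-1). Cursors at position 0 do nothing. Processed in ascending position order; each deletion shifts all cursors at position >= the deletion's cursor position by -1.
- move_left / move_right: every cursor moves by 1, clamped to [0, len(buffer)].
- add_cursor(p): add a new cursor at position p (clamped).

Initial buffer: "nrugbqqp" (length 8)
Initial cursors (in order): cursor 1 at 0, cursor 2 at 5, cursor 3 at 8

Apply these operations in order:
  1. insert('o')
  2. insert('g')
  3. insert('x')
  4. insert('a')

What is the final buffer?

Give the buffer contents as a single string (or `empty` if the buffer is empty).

Answer: ogxanrugbogxaqqpogxa

Derivation:
After op 1 (insert('o')): buffer="onrugboqqpo" (len 11), cursors c1@1 c2@7 c3@11, authorship 1.....2...3
After op 2 (insert('g')): buffer="ognrugbogqqpog" (len 14), cursors c1@2 c2@9 c3@14, authorship 11.....22...33
After op 3 (insert('x')): buffer="ogxnrugbogxqqpogx" (len 17), cursors c1@3 c2@11 c3@17, authorship 111.....222...333
After op 4 (insert('a')): buffer="ogxanrugbogxaqqpogxa" (len 20), cursors c1@4 c2@13 c3@20, authorship 1111.....2222...3333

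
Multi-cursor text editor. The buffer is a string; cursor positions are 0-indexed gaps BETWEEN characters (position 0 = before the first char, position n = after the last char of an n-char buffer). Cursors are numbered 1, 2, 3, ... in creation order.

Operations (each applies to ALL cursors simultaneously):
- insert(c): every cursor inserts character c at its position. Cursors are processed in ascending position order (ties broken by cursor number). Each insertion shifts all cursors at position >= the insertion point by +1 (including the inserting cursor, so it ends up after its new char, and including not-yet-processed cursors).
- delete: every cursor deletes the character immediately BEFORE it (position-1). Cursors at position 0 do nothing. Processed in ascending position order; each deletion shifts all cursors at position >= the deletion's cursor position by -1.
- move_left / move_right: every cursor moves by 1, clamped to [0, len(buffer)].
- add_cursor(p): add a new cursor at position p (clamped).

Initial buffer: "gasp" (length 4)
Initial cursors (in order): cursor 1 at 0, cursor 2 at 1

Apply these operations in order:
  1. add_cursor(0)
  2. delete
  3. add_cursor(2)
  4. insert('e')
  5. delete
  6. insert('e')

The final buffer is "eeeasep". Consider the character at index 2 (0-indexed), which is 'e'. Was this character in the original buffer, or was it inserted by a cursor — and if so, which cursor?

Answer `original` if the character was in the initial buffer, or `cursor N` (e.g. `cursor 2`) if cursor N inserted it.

Answer: cursor 3

Derivation:
After op 1 (add_cursor(0)): buffer="gasp" (len 4), cursors c1@0 c3@0 c2@1, authorship ....
After op 2 (delete): buffer="asp" (len 3), cursors c1@0 c2@0 c3@0, authorship ...
After op 3 (add_cursor(2)): buffer="asp" (len 3), cursors c1@0 c2@0 c3@0 c4@2, authorship ...
After op 4 (insert('e')): buffer="eeeasep" (len 7), cursors c1@3 c2@3 c3@3 c4@6, authorship 123..4.
After op 5 (delete): buffer="asp" (len 3), cursors c1@0 c2@0 c3@0 c4@2, authorship ...
After op 6 (insert('e')): buffer="eeeasep" (len 7), cursors c1@3 c2@3 c3@3 c4@6, authorship 123..4.
Authorship (.=original, N=cursor N): 1 2 3 . . 4 .
Index 2: author = 3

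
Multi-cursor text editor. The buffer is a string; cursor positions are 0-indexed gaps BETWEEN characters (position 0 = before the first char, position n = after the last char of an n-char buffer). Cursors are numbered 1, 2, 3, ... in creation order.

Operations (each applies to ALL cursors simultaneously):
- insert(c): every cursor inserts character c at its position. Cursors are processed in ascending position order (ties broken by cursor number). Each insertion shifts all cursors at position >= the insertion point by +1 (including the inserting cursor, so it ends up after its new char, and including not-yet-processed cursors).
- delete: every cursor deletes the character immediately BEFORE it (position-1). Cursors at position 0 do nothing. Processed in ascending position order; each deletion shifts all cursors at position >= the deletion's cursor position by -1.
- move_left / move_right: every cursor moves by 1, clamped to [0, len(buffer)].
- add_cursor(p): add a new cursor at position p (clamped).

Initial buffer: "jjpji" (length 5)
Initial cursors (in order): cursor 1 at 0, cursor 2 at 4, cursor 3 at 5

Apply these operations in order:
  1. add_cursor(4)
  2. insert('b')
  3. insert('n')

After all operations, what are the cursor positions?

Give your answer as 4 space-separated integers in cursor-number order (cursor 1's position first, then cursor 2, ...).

After op 1 (add_cursor(4)): buffer="jjpji" (len 5), cursors c1@0 c2@4 c4@4 c3@5, authorship .....
After op 2 (insert('b')): buffer="bjjpjbbib" (len 9), cursors c1@1 c2@7 c4@7 c3@9, authorship 1....24.3
After op 3 (insert('n')): buffer="bnjjpjbbnnibn" (len 13), cursors c1@2 c2@10 c4@10 c3@13, authorship 11....2424.33

Answer: 2 10 13 10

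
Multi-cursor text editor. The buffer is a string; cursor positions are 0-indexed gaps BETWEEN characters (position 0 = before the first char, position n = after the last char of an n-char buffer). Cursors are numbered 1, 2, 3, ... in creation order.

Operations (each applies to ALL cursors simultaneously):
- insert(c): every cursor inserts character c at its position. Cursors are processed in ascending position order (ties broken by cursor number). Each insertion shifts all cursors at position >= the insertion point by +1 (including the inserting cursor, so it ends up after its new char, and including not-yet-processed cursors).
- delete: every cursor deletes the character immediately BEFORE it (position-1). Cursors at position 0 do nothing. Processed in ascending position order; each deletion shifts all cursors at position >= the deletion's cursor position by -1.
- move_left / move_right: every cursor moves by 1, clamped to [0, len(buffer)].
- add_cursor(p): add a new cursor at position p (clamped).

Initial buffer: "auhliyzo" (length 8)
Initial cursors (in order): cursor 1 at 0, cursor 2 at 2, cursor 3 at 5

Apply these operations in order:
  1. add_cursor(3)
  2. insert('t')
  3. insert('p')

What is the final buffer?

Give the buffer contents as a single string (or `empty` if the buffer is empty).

Answer: tpautphtplitpyzo

Derivation:
After op 1 (add_cursor(3)): buffer="auhliyzo" (len 8), cursors c1@0 c2@2 c4@3 c3@5, authorship ........
After op 2 (insert('t')): buffer="tauthtlityzo" (len 12), cursors c1@1 c2@4 c4@6 c3@9, authorship 1..2.4..3...
After op 3 (insert('p')): buffer="tpautphtplitpyzo" (len 16), cursors c1@2 c2@6 c4@9 c3@13, authorship 11..22.44..33...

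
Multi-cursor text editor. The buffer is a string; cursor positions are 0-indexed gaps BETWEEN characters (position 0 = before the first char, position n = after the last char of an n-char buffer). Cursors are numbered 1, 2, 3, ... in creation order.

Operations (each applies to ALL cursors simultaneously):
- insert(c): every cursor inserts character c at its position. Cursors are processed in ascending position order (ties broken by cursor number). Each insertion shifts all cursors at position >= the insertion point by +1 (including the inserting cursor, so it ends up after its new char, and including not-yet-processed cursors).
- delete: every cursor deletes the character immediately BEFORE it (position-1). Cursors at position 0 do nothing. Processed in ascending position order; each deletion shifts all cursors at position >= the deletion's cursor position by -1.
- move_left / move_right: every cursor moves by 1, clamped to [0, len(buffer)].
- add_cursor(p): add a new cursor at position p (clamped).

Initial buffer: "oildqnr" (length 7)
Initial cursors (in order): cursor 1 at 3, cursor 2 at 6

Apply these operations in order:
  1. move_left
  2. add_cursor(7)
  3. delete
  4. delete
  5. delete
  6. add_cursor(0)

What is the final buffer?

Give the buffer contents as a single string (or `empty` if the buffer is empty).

After op 1 (move_left): buffer="oildqnr" (len 7), cursors c1@2 c2@5, authorship .......
After op 2 (add_cursor(7)): buffer="oildqnr" (len 7), cursors c1@2 c2@5 c3@7, authorship .......
After op 3 (delete): buffer="oldn" (len 4), cursors c1@1 c2@3 c3@4, authorship ....
After op 4 (delete): buffer="l" (len 1), cursors c1@0 c2@1 c3@1, authorship .
After op 5 (delete): buffer="" (len 0), cursors c1@0 c2@0 c3@0, authorship 
After op 6 (add_cursor(0)): buffer="" (len 0), cursors c1@0 c2@0 c3@0 c4@0, authorship 

Answer: empty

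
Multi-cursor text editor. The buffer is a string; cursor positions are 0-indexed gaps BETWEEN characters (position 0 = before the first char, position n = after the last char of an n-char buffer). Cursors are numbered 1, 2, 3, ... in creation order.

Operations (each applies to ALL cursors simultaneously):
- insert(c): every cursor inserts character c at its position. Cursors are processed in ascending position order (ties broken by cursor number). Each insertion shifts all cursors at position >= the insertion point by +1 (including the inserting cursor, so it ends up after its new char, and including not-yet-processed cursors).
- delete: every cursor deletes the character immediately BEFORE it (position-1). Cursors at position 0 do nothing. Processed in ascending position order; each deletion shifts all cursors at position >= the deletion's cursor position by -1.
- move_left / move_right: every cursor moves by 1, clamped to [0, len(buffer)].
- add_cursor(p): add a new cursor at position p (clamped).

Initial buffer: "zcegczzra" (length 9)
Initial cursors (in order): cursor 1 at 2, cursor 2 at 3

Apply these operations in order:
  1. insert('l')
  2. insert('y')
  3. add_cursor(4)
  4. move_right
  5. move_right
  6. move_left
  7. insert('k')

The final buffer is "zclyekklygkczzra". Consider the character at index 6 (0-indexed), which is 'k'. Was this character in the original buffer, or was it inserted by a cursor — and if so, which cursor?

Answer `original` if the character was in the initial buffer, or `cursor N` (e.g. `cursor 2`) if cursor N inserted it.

After op 1 (insert('l')): buffer="zclelgczzra" (len 11), cursors c1@3 c2@5, authorship ..1.2......
After op 2 (insert('y')): buffer="zclyelygczzra" (len 13), cursors c1@4 c2@7, authorship ..11.22......
After op 3 (add_cursor(4)): buffer="zclyelygczzra" (len 13), cursors c1@4 c3@4 c2@7, authorship ..11.22......
After op 4 (move_right): buffer="zclyelygczzra" (len 13), cursors c1@5 c3@5 c2@8, authorship ..11.22......
After op 5 (move_right): buffer="zclyelygczzra" (len 13), cursors c1@6 c3@6 c2@9, authorship ..11.22......
After op 6 (move_left): buffer="zclyelygczzra" (len 13), cursors c1@5 c3@5 c2@8, authorship ..11.22......
After op 7 (insert('k')): buffer="zclyekklygkczzra" (len 16), cursors c1@7 c3@7 c2@11, authorship ..11.1322.2.....
Authorship (.=original, N=cursor N): . . 1 1 . 1 3 2 2 . 2 . . . . .
Index 6: author = 3

Answer: cursor 3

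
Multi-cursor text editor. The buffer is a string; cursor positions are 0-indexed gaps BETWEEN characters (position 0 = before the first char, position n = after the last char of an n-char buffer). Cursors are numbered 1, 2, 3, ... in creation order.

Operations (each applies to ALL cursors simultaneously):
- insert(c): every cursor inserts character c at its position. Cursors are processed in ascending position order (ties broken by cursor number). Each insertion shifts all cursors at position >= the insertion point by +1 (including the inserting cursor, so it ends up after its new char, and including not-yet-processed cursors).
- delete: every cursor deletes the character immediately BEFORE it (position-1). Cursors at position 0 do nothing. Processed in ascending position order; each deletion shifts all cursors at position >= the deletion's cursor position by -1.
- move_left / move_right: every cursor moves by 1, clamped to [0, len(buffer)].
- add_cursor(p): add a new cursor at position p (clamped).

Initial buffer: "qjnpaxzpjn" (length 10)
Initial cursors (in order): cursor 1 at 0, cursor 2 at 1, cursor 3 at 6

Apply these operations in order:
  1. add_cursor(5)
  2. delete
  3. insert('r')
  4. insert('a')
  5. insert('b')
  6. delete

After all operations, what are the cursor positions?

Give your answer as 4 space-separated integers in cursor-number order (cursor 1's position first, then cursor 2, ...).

Answer: 4 4 11 11

Derivation:
After op 1 (add_cursor(5)): buffer="qjnpaxzpjn" (len 10), cursors c1@0 c2@1 c4@5 c3@6, authorship ..........
After op 2 (delete): buffer="jnpzpjn" (len 7), cursors c1@0 c2@0 c3@3 c4@3, authorship .......
After op 3 (insert('r')): buffer="rrjnprrzpjn" (len 11), cursors c1@2 c2@2 c3@7 c4@7, authorship 12...34....
After op 4 (insert('a')): buffer="rraajnprraazpjn" (len 15), cursors c1@4 c2@4 c3@11 c4@11, authorship 1212...3434....
After op 5 (insert('b')): buffer="rraabbjnprraabbzpjn" (len 19), cursors c1@6 c2@6 c3@15 c4@15, authorship 121212...343434....
After op 6 (delete): buffer="rraajnprraazpjn" (len 15), cursors c1@4 c2@4 c3@11 c4@11, authorship 1212...3434....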